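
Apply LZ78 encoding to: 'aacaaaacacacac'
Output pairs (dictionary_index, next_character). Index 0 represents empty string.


LZ78 encoding steps:
Dictionary: {0: ''}
Step 1: w='' (idx 0), next='a' -> output (0, 'a'), add 'a' as idx 1
Step 2: w='a' (idx 1), next='c' -> output (1, 'c'), add 'ac' as idx 2
Step 3: w='a' (idx 1), next='a' -> output (1, 'a'), add 'aa' as idx 3
Step 4: w='aa' (idx 3), next='c' -> output (3, 'c'), add 'aac' as idx 4
Step 5: w='ac' (idx 2), next='a' -> output (2, 'a'), add 'aca' as idx 5
Step 6: w='' (idx 0), next='c' -> output (0, 'c'), add 'c' as idx 6
Step 7: w='ac' (idx 2), end of input -> output (2, '')


Encoded: [(0, 'a'), (1, 'c'), (1, 'a'), (3, 'c'), (2, 'a'), (0, 'c'), (2, '')]


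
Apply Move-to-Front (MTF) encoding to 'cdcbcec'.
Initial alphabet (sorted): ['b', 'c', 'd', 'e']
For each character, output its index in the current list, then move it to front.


MTF encoding:
'c': index 1 in ['b', 'c', 'd', 'e'] -> ['c', 'b', 'd', 'e']
'd': index 2 in ['c', 'b', 'd', 'e'] -> ['d', 'c', 'b', 'e']
'c': index 1 in ['d', 'c', 'b', 'e'] -> ['c', 'd', 'b', 'e']
'b': index 2 in ['c', 'd', 'b', 'e'] -> ['b', 'c', 'd', 'e']
'c': index 1 in ['b', 'c', 'd', 'e'] -> ['c', 'b', 'd', 'e']
'e': index 3 in ['c', 'b', 'd', 'e'] -> ['e', 'c', 'b', 'd']
'c': index 1 in ['e', 'c', 'b', 'd'] -> ['c', 'e', 'b', 'd']


Output: [1, 2, 1, 2, 1, 3, 1]


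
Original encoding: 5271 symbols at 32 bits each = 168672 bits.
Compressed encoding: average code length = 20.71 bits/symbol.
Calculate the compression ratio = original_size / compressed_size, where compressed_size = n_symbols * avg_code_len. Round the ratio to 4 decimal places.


original_size = n_symbols * orig_bits = 5271 * 32 = 168672 bits
compressed_size = n_symbols * avg_code_len = 5271 * 20.71 = 109162.41 bits
ratio = original_size / compressed_size = 168672 / 109162.41 = 1.5451

Compression ratio = 1.5451


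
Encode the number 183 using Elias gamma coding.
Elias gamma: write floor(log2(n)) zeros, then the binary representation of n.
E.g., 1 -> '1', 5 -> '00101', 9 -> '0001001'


num_bits = floor(log2(183)) + 1 = 8
leading_zeros = num_bits - 1 = 7
binary(183) = 10110111

Elias gamma(183) = '0000000' + '10110111' = 000000010110111 (15 bits)


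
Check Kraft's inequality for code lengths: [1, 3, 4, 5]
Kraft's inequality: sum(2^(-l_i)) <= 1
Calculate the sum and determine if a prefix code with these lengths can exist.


Sum = 2^(-1) + 2^(-3) + 2^(-4) + 2^(-5)
    = 0.5 + 0.125 + 0.0625 + 0.03125
    = 23/32 = 0.71875
Since 0.71875 <= 1, Kraft's inequality IS satisfied.
A prefix code with these lengths CAN exist.

Kraft sum = 0.71875. Satisfied.


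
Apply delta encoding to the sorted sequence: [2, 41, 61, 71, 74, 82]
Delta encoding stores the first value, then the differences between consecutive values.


First value: 2
Deltas:
  41 - 2 = 39
  61 - 41 = 20
  71 - 61 = 10
  74 - 71 = 3
  82 - 74 = 8


Delta encoded: [2, 39, 20, 10, 3, 8]


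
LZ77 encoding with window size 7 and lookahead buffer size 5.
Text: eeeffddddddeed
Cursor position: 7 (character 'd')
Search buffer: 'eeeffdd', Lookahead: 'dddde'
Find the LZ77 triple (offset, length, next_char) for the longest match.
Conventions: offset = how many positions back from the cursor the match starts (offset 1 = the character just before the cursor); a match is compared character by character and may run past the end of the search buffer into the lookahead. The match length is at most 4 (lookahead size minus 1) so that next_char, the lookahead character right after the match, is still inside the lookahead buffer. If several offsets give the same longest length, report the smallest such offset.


Try each offset into the search buffer:
  offset=1 (pos 6, char 'd'): match length 4
  offset=2 (pos 5, char 'd'): match length 4
  offset=3 (pos 4, char 'f'): match length 0
  offset=4 (pos 3, char 'f'): match length 0
  offset=5 (pos 2, char 'e'): match length 0
  offset=6 (pos 1, char 'e'): match length 0
  offset=7 (pos 0, char 'e'): match length 0
Longest match has length 4, found at offsets 1, 2; take the smallest, offset 1.
next_char = character at position 7 + 4 = 11 -> 'e'

Best match: offset=1, length=4 (matching 'dddd' starting at position 6)
LZ77 triple: (1, 4, 'e')


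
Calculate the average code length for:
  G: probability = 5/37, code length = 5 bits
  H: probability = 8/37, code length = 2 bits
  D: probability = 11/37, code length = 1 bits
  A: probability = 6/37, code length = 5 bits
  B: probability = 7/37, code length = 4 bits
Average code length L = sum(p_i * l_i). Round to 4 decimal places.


Weighted contributions p_i * l_i:
  G: (5/37) * 5 = 25/37
  H: (8/37) * 2 = 16/37
  D: (11/37) * 1 = 11/37
  A: (6/37) * 5 = 30/37
  B: (7/37) * 4 = 28/37
Sum = (25 + 16 + 11 + 30 + 28)/37 = 110/37

L = 110/37 = 2.9730 bits/symbol


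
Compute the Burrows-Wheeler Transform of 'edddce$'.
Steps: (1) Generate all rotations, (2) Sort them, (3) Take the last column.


Rotations (sorted):
  0: $edddce -> last char: e
  1: ce$eddd -> last char: d
  2: dce$edd -> last char: d
  3: ddce$ed -> last char: d
  4: dddce$e -> last char: e
  5: e$edddc -> last char: c
  6: edddce$ -> last char: $


BWT = edddec$


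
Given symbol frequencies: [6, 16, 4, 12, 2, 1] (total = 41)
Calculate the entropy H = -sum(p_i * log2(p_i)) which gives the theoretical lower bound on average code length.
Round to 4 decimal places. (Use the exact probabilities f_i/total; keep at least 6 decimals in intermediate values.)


Per-symbol terms -p_i * log2(p_i) with p_i = f_i/41:
  p = 6/41 = 0.146341: log2(p) = -2.772590, -p*log2(p) = 0.405745
  p = 16/41 = 0.390244: log2(p) = -1.357552, -p*log2(p) = 0.529776
  p = 4/41 = 0.097561: log2(p) = -3.357552, -p*log2(p) = 0.327566
  p = 12/41 = 0.292683: log2(p) = -1.772590, -p*log2(p) = 0.518807
  p = 2/41 = 0.048780: log2(p) = -4.357552, -p*log2(p) = 0.212564
  p = 1/41 = 0.024390: log2(p) = -5.357552, -p*log2(p) = 0.130672
H = 0.405745 + 0.529776 + 0.327566 + 0.518807 + 0.212564 + 0.130672 = 2.125130

H = 2.1251 bits/symbol


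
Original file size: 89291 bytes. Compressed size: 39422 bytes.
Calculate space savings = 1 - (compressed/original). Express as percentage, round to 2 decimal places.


ratio = compressed/original = 39422/89291 = 0.4415
savings = 1 - ratio = 1 - 0.4415 = 0.5585
as a percentage: 0.5585 * 100 = 55.85%

Space savings = 1 - 39422/89291 = 55.85%


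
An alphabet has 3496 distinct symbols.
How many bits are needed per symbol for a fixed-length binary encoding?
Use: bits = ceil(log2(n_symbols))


log2(3496) = 11.7715
Bracket: 2^11 = 2048 < 3496 <= 2^12 = 4096
So ceil(log2(3496)) = 12

bits = ceil(log2(3496)) = ceil(11.7715) = 12 bits


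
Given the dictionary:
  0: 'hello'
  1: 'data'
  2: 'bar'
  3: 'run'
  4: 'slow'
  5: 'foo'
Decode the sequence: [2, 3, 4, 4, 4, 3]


Look up each index in the dictionary:
  2 -> 'bar'
  3 -> 'run'
  4 -> 'slow'
  4 -> 'slow'
  4 -> 'slow'
  3 -> 'run'

Decoded: "bar run slow slow slow run"


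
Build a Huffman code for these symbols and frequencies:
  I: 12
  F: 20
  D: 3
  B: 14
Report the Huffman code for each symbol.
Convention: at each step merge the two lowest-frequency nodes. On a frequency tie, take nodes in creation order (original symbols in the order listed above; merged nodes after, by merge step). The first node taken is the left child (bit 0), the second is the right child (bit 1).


Huffman tree construction:
Step 1: Merge D(3) + I(12) = 15
Step 2: Merge B(14) + (D+I)(15) = 29
Step 3: Merge F(20) + (B+(D+I))(29) = 49
Read each symbol's code off the tree from the root (left child = 0, right child = 1).

Codes:
  I: 111 (length 3)
  F: 0 (length 1)
  D: 110 (length 3)
  B: 10 (length 2)
Average code length: 93/49 = 1.8980 bits/symbol


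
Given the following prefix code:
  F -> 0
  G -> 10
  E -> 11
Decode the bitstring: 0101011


Decoding step by step:
Bits 0 -> F
Bits 10 -> G
Bits 10 -> G
Bits 11 -> E


Decoded message: FGGE


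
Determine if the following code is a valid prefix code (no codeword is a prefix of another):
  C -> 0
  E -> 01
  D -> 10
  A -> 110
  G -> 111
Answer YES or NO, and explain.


Checking each pair (does one codeword prefix another?):
  C='0' vs E='01': prefix -- VIOLATION

NO -- this is NOT a valid prefix code. C (0) is a prefix of E (01).


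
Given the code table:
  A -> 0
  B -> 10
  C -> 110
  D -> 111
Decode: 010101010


Decoding:
0 -> A
10 -> B
10 -> B
10 -> B
10 -> B


Result: ABBBB


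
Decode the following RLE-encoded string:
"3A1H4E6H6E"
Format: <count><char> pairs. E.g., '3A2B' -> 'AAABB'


Expanding each <count><char> pair:
  3A -> 'AAA'
  1H -> 'H'
  4E -> 'EEEE'
  6H -> 'HHHHHH'
  6E -> 'EEEEEE'

Decoded = AAAHEEEEHHHHHHEEEEEE


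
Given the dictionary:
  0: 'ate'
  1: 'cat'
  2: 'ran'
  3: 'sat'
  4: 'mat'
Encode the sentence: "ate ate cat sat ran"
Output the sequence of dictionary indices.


Look up each word in the dictionary:
  'ate' -> 0
  'ate' -> 0
  'cat' -> 1
  'sat' -> 3
  'ran' -> 2

Encoded: [0, 0, 1, 3, 2]


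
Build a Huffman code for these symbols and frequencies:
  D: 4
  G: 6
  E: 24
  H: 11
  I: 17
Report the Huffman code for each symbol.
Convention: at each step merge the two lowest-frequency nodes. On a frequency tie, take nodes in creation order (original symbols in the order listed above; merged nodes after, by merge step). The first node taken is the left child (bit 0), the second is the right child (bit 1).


Huffman tree construction:
Step 1: Merge D(4) + G(6) = 10
Step 2: Merge (D+G)(10) + H(11) = 21
Step 3: Merge I(17) + ((D+G)+H)(21) = 38
Step 4: Merge E(24) + (I+((D+G)+H))(38) = 62
Read each symbol's code off the tree from the root (left child = 0, right child = 1).

Codes:
  D: 1100 (length 4)
  G: 1101 (length 4)
  E: 0 (length 1)
  H: 111 (length 3)
  I: 10 (length 2)
Average code length: 131/62 = 2.1129 bits/symbol


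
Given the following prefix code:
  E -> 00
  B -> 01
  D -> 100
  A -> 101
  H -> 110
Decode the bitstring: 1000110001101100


Decoding step by step:
Bits 100 -> D
Bits 01 -> B
Bits 100 -> D
Bits 01 -> B
Bits 101 -> A
Bits 100 -> D


Decoded message: DBDBAD


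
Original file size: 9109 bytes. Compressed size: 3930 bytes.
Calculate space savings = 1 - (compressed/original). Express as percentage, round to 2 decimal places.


ratio = compressed/original = 3930/9109 = 0.431441
savings = 1 - ratio = 1 - 0.431441 = 0.568559
as a percentage: 0.568559 * 100 = 56.86%

Space savings = 1 - 3930/9109 = 56.86%


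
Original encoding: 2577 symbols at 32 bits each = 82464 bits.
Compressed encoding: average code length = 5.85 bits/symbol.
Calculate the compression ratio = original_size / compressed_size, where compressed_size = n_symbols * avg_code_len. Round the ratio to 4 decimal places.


original_size = n_symbols * orig_bits = 2577 * 32 = 82464 bits
compressed_size = n_symbols * avg_code_len = 2577 * 5.85 = 15075.45 bits
ratio = original_size / compressed_size = 82464 / 15075.45 = 5.4701

Compression ratio = 5.4701


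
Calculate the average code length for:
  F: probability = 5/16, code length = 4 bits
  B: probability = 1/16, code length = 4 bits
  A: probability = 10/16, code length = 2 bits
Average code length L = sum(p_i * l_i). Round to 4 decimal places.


Weighted contributions p_i * l_i:
  F: (5/16) * 4 = 20/16
  B: (1/16) * 4 = 4/16
  A: (10/16) * 2 = 20/16
Sum = (20 + 4 + 20)/16 = 44/16

L = 44/16 = 2.7500 bits/symbol


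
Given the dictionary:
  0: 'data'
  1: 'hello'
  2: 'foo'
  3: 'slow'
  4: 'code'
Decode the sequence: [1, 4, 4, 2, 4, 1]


Look up each index in the dictionary:
  1 -> 'hello'
  4 -> 'code'
  4 -> 'code'
  2 -> 'foo'
  4 -> 'code'
  1 -> 'hello'

Decoded: "hello code code foo code hello"


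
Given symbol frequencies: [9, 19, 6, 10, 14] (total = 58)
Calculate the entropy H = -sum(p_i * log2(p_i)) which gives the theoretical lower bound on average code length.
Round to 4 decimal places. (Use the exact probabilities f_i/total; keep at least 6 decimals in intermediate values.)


Per-symbol terms -p_i * log2(p_i) with p_i = f_i/58:
  p = 9/58 = 0.155172: log2(p) = -2.688056, -p*log2(p) = 0.417112
  p = 19/58 = 0.327586: log2(p) = -1.610053, -p*log2(p) = 0.527431
  p = 6/58 = 0.103448: log2(p) = -3.273018, -p*log2(p) = 0.338588
  p = 10/58 = 0.172414: log2(p) = -2.536053, -p*log2(p) = 0.437251
  p = 14/58 = 0.241379: log2(p) = -2.050626, -p*log2(p) = 0.494979
H = 0.417112 + 0.527431 + 0.338588 + 0.437251 + 0.494979 = 2.215361

H = 2.2154 bits/symbol


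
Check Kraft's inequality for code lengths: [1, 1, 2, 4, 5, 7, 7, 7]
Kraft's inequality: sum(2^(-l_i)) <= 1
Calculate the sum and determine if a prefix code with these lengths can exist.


Sum = 2^(-1) + 2^(-1) + 2^(-2) + 2^(-4) + 2^(-5) + 2^(-7) + 2^(-7) + 2^(-7)
    = 0.5 + 0.5 + 0.25 + 0.0625 + 0.03125 + 0.0078125 + 0.0078125 + 0.0078125
    = 175/128 = 1.3671875
Since 1.3671875 > 1, Kraft's inequality is NOT satisfied.
A prefix code with these lengths CANNOT exist.

Kraft sum = 1.3671875. Not satisfied.


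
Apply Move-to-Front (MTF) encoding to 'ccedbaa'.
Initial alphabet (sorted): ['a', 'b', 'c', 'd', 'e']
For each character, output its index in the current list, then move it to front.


MTF encoding:
'c': index 2 in ['a', 'b', 'c', 'd', 'e'] -> ['c', 'a', 'b', 'd', 'e']
'c': index 0 in ['c', 'a', 'b', 'd', 'e'] -> ['c', 'a', 'b', 'd', 'e']
'e': index 4 in ['c', 'a', 'b', 'd', 'e'] -> ['e', 'c', 'a', 'b', 'd']
'd': index 4 in ['e', 'c', 'a', 'b', 'd'] -> ['d', 'e', 'c', 'a', 'b']
'b': index 4 in ['d', 'e', 'c', 'a', 'b'] -> ['b', 'd', 'e', 'c', 'a']
'a': index 4 in ['b', 'd', 'e', 'c', 'a'] -> ['a', 'b', 'd', 'e', 'c']
'a': index 0 in ['a', 'b', 'd', 'e', 'c'] -> ['a', 'b', 'd', 'e', 'c']


Output: [2, 0, 4, 4, 4, 4, 0]


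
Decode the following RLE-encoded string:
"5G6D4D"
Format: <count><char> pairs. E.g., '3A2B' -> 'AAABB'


Expanding each <count><char> pair:
  5G -> 'GGGGG'
  6D -> 'DDDDDD'
  4D -> 'DDDD'

Decoded = GGGGGDDDDDDDDDD


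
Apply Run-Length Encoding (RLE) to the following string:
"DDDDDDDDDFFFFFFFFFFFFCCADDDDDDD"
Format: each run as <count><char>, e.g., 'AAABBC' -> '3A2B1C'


Scanning runs left to right:
  i=0: run of 'D' x 9 -> '9D'
  i=9: run of 'F' x 12 -> '12F'
  i=21: run of 'C' x 2 -> '2C'
  i=23: run of 'A' x 1 -> '1A'
  i=24: run of 'D' x 7 -> '7D'

RLE = 9D12F2C1A7D


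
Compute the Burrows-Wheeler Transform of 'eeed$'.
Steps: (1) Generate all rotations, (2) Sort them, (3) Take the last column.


Rotations (sorted):
  0: $eeed -> last char: d
  1: d$eee -> last char: e
  2: ed$ee -> last char: e
  3: eed$e -> last char: e
  4: eeed$ -> last char: $


BWT = deee$


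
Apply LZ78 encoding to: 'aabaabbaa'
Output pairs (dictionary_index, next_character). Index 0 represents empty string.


LZ78 encoding steps:
Dictionary: {0: ''}
Step 1: w='' (idx 0), next='a' -> output (0, 'a'), add 'a' as idx 1
Step 2: w='a' (idx 1), next='b' -> output (1, 'b'), add 'ab' as idx 2
Step 3: w='a' (idx 1), next='a' -> output (1, 'a'), add 'aa' as idx 3
Step 4: w='' (idx 0), next='b' -> output (0, 'b'), add 'b' as idx 4
Step 5: w='b' (idx 4), next='a' -> output (4, 'a'), add 'ba' as idx 5
Step 6: w='a' (idx 1), end of input -> output (1, '')


Encoded: [(0, 'a'), (1, 'b'), (1, 'a'), (0, 'b'), (4, 'a'), (1, '')]


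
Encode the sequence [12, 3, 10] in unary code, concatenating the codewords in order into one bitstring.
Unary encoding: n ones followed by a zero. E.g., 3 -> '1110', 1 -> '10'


Encode each number as n ones followed by a terminating 0:
  12 -> 1111111111110 (13 bits)
  3 -> 1110 (4 bits)
  10 -> 11111111110 (11 bits)
Total length = 13 + 4 + 11 = 28 bits.

Unary([12, 3, 10]) = 1111111111110111011111111110 (28 bits)


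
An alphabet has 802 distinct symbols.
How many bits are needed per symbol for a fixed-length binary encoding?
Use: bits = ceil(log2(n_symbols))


log2(802) = 9.6475
Bracket: 2^9 = 512 < 802 <= 2^10 = 1024
So ceil(log2(802)) = 10

bits = ceil(log2(802)) = ceil(9.6475) = 10 bits


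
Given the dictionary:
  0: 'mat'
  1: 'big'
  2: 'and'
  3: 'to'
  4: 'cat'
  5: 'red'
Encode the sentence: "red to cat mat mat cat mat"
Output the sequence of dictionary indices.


Look up each word in the dictionary:
  'red' -> 5
  'to' -> 3
  'cat' -> 4
  'mat' -> 0
  'mat' -> 0
  'cat' -> 4
  'mat' -> 0

Encoded: [5, 3, 4, 0, 0, 4, 0]


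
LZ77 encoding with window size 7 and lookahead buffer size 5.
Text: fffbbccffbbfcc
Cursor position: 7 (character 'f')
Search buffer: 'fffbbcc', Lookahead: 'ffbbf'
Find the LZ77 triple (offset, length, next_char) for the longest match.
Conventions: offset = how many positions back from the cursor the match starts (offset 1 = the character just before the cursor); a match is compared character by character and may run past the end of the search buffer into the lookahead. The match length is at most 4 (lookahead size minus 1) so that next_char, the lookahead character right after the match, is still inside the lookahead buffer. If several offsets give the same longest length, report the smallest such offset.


Try each offset into the search buffer:
  offset=1 (pos 6, char 'c'): match length 0
  offset=2 (pos 5, char 'c'): match length 0
  offset=3 (pos 4, char 'b'): match length 0
  offset=4 (pos 3, char 'b'): match length 0
  offset=5 (pos 2, char 'f'): match length 1
  offset=6 (pos 1, char 'f'): match length 4
  offset=7 (pos 0, char 'f'): match length 2
Longest match has length 4 at offset 6.
next_char = character at position 7 + 4 = 11 -> 'f'

Best match: offset=6, length=4 (matching 'ffbb' starting at position 1)
LZ77 triple: (6, 4, 'f')


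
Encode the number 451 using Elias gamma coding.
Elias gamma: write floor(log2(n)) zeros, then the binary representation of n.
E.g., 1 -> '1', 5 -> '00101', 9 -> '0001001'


num_bits = floor(log2(451)) + 1 = 9
leading_zeros = num_bits - 1 = 8
binary(451) = 111000011

Elias gamma(451) = '00000000' + '111000011' = 00000000111000011 (17 bits)


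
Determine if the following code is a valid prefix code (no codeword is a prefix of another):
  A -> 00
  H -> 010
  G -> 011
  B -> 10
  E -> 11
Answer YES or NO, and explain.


Checking each pair (does one codeword prefix another?):
  A='00' vs H='010': no prefix
  A='00' vs G='011': no prefix
  A='00' vs B='10': no prefix
  A='00' vs E='11': no prefix
  H='010' vs A='00': no prefix
  H='010' vs G='011': no prefix
  H='010' vs B='10': no prefix
  H='010' vs E='11': no prefix
  G='011' vs A='00': no prefix
  G='011' vs H='010': no prefix
  G='011' vs B='10': no prefix
  G='011' vs E='11': no prefix
  B='10' vs A='00': no prefix
  B='10' vs H='010': no prefix
  B='10' vs G='011': no prefix
  B='10' vs E='11': no prefix
  E='11' vs A='00': no prefix
  E='11' vs H='010': no prefix
  E='11' vs G='011': no prefix
  E='11' vs B='10': no prefix
No violation found over all pairs.

YES -- this is a valid prefix code. No codeword is a prefix of any other codeword.


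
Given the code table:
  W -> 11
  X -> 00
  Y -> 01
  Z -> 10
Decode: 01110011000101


Decoding:
01 -> Y
11 -> W
00 -> X
11 -> W
00 -> X
01 -> Y
01 -> Y


Result: YWXWXYY


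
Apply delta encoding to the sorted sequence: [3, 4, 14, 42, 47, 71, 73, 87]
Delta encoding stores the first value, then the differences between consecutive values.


First value: 3
Deltas:
  4 - 3 = 1
  14 - 4 = 10
  42 - 14 = 28
  47 - 42 = 5
  71 - 47 = 24
  73 - 71 = 2
  87 - 73 = 14


Delta encoded: [3, 1, 10, 28, 5, 24, 2, 14]


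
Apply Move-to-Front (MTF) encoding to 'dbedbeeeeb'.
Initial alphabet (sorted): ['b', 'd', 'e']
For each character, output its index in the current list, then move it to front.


MTF encoding:
'd': index 1 in ['b', 'd', 'e'] -> ['d', 'b', 'e']
'b': index 1 in ['d', 'b', 'e'] -> ['b', 'd', 'e']
'e': index 2 in ['b', 'd', 'e'] -> ['e', 'b', 'd']
'd': index 2 in ['e', 'b', 'd'] -> ['d', 'e', 'b']
'b': index 2 in ['d', 'e', 'b'] -> ['b', 'd', 'e']
'e': index 2 in ['b', 'd', 'e'] -> ['e', 'b', 'd']
'e': index 0 in ['e', 'b', 'd'] -> ['e', 'b', 'd']
'e': index 0 in ['e', 'b', 'd'] -> ['e', 'b', 'd']
'e': index 0 in ['e', 'b', 'd'] -> ['e', 'b', 'd']
'b': index 1 in ['e', 'b', 'd'] -> ['b', 'e', 'd']


Output: [1, 1, 2, 2, 2, 2, 0, 0, 0, 1]


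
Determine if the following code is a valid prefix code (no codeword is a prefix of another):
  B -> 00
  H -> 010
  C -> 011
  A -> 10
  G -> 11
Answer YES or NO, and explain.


Checking each pair (does one codeword prefix another?):
  B='00' vs H='010': no prefix
  B='00' vs C='011': no prefix
  B='00' vs A='10': no prefix
  B='00' vs G='11': no prefix
  H='010' vs B='00': no prefix
  H='010' vs C='011': no prefix
  H='010' vs A='10': no prefix
  H='010' vs G='11': no prefix
  C='011' vs B='00': no prefix
  C='011' vs H='010': no prefix
  C='011' vs A='10': no prefix
  C='011' vs G='11': no prefix
  A='10' vs B='00': no prefix
  A='10' vs H='010': no prefix
  A='10' vs C='011': no prefix
  A='10' vs G='11': no prefix
  G='11' vs B='00': no prefix
  G='11' vs H='010': no prefix
  G='11' vs C='011': no prefix
  G='11' vs A='10': no prefix
No violation found over all pairs.

YES -- this is a valid prefix code. No codeword is a prefix of any other codeword.


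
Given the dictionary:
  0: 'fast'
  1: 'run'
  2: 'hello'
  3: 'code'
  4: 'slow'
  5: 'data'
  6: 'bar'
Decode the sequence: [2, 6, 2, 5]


Look up each index in the dictionary:
  2 -> 'hello'
  6 -> 'bar'
  2 -> 'hello'
  5 -> 'data'

Decoded: "hello bar hello data"


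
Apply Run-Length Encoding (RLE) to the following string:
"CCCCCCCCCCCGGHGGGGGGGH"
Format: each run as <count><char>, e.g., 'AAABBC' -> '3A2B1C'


Scanning runs left to right:
  i=0: run of 'C' x 11 -> '11C'
  i=11: run of 'G' x 2 -> '2G'
  i=13: run of 'H' x 1 -> '1H'
  i=14: run of 'G' x 7 -> '7G'
  i=21: run of 'H' x 1 -> '1H'

RLE = 11C2G1H7G1H


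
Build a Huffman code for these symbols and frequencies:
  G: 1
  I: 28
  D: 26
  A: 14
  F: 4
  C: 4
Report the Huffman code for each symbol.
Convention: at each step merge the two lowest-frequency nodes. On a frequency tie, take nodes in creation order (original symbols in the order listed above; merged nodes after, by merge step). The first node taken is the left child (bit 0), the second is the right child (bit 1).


Huffman tree construction:
Step 1: Merge G(1) + F(4) = 5
Step 2: Merge C(4) + (G+F)(5) = 9
Step 3: Merge (C+(G+F))(9) + A(14) = 23
Step 4: Merge ((C+(G+F))+A)(23) + D(26) = 49
Step 5: Merge I(28) + (((C+(G+F))+A)+D)(49) = 77
Read each symbol's code off the tree from the root (left child = 0, right child = 1).

Codes:
  G: 10010 (length 5)
  I: 0 (length 1)
  D: 11 (length 2)
  A: 101 (length 3)
  F: 10011 (length 5)
  C: 1000 (length 4)
Average code length: 163/77 = 2.1169 bits/symbol


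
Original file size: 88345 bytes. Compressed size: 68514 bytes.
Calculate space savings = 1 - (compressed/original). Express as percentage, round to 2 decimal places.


ratio = compressed/original = 68514/88345 = 0.775528
savings = 1 - ratio = 1 - 0.775528 = 0.224472
as a percentage: 0.224472 * 100 = 22.45%

Space savings = 1 - 68514/88345 = 22.45%


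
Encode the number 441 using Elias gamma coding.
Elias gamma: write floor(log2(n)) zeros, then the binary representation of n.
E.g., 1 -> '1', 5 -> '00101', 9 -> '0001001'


num_bits = floor(log2(441)) + 1 = 9
leading_zeros = num_bits - 1 = 8
binary(441) = 110111001

Elias gamma(441) = '00000000' + '110111001' = 00000000110111001 (17 bits)


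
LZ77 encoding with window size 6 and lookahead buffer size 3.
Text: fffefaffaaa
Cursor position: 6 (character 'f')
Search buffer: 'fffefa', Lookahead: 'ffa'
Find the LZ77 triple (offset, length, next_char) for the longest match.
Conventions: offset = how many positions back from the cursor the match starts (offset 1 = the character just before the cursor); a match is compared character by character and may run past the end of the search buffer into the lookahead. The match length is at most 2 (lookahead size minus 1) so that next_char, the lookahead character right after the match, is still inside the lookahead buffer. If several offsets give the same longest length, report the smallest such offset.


Try each offset into the search buffer:
  offset=1 (pos 5, char 'a'): match length 0
  offset=2 (pos 4, char 'f'): match length 1
  offset=3 (pos 3, char 'e'): match length 0
  offset=4 (pos 2, char 'f'): match length 1
  offset=5 (pos 1, char 'f'): match length 2
  offset=6 (pos 0, char 'f'): match length 2
Longest match has length 2, found at offsets 5, 6; take the smallest, offset 5.
next_char = character at position 6 + 2 = 8 -> 'a'

Best match: offset=5, length=2 (matching 'ff' starting at position 1)
LZ77 triple: (5, 2, 'a')


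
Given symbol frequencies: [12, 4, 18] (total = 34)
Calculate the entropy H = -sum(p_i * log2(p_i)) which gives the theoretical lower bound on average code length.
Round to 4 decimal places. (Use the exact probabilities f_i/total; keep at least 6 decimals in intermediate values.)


Per-symbol terms -p_i * log2(p_i) with p_i = f_i/34:
  p = 12/34 = 0.352941: log2(p) = -1.502500, -p*log2(p) = 0.530294
  p = 4/34 = 0.117647: log2(p) = -3.087463, -p*log2(p) = 0.363231
  p = 18/34 = 0.529412: log2(p) = -0.917538, -p*log2(p) = 0.485755
H = 0.530294 + 0.363231 + 0.485755 = 1.379280

H = 1.3793 bits/symbol


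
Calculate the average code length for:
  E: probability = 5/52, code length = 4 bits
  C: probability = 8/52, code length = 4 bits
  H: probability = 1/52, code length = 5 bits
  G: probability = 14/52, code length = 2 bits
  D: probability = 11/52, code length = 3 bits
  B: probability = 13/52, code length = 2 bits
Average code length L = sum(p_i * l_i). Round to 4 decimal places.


Weighted contributions p_i * l_i:
  E: (5/52) * 4 = 20/52
  C: (8/52) * 4 = 32/52
  H: (1/52) * 5 = 5/52
  G: (14/52) * 2 = 28/52
  D: (11/52) * 3 = 33/52
  B: (13/52) * 2 = 26/52
Sum = (20 + 32 + 5 + 28 + 33 + 26)/52 = 144/52

L = 144/52 = 2.7692 bits/symbol


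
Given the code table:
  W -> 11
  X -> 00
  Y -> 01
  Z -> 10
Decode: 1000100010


Decoding:
10 -> Z
00 -> X
10 -> Z
00 -> X
10 -> Z


Result: ZXZXZ


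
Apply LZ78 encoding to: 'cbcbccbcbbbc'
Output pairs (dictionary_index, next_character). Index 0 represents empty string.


LZ78 encoding steps:
Dictionary: {0: ''}
Step 1: w='' (idx 0), next='c' -> output (0, 'c'), add 'c' as idx 1
Step 2: w='' (idx 0), next='b' -> output (0, 'b'), add 'b' as idx 2
Step 3: w='c' (idx 1), next='b' -> output (1, 'b'), add 'cb' as idx 3
Step 4: w='c' (idx 1), next='c' -> output (1, 'c'), add 'cc' as idx 4
Step 5: w='b' (idx 2), next='c' -> output (2, 'c'), add 'bc' as idx 5
Step 6: w='b' (idx 2), next='b' -> output (2, 'b'), add 'bb' as idx 6
Step 7: w='bc' (idx 5), end of input -> output (5, '')


Encoded: [(0, 'c'), (0, 'b'), (1, 'b'), (1, 'c'), (2, 'c'), (2, 'b'), (5, '')]


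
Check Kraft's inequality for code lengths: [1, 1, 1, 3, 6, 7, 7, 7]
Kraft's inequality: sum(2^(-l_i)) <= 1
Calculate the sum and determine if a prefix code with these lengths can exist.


Sum = 2^(-1) + 2^(-1) + 2^(-1) + 2^(-3) + 2^(-6) + 2^(-7) + 2^(-7) + 2^(-7)
    = 0.5 + 0.5 + 0.5 + 0.125 + 0.015625 + 0.0078125 + 0.0078125 + 0.0078125
    = 213/128 = 1.6640625
Since 1.6640625 > 1, Kraft's inequality is NOT satisfied.
A prefix code with these lengths CANNOT exist.

Kraft sum = 1.6640625. Not satisfied.


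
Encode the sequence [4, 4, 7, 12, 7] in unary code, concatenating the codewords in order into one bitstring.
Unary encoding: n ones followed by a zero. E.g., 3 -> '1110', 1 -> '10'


Encode each number as n ones followed by a terminating 0:
  4 -> 11110 (5 bits)
  4 -> 11110 (5 bits)
  7 -> 11111110 (8 bits)
  12 -> 1111111111110 (13 bits)
  7 -> 11111110 (8 bits)
Total length = 5 + 5 + 8 + 13 + 8 = 39 bits.

Unary([4, 4, 7, 12, 7]) = 111101111011111110111111111111011111110 (39 bits)


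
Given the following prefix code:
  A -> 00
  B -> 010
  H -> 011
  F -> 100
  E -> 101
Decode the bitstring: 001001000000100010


Decoding step by step:
Bits 00 -> A
Bits 100 -> F
Bits 100 -> F
Bits 00 -> A
Bits 00 -> A
Bits 100 -> F
Bits 010 -> B


Decoded message: AFFAAFB


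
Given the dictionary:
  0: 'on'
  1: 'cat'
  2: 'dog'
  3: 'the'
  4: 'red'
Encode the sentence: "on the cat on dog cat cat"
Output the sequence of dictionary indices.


Look up each word in the dictionary:
  'on' -> 0
  'the' -> 3
  'cat' -> 1
  'on' -> 0
  'dog' -> 2
  'cat' -> 1
  'cat' -> 1

Encoded: [0, 3, 1, 0, 2, 1, 1]


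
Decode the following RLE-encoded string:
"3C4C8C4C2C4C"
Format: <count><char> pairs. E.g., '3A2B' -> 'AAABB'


Expanding each <count><char> pair:
  3C -> 'CCC'
  4C -> 'CCCC'
  8C -> 'CCCCCCCC'
  4C -> 'CCCC'
  2C -> 'CC'
  4C -> 'CCCC'

Decoded = CCCCCCCCCCCCCCCCCCCCCCCCC


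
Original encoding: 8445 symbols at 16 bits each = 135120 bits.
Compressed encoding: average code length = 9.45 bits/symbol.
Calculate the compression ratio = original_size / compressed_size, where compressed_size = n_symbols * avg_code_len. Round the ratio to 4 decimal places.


original_size = n_symbols * orig_bits = 8445 * 16 = 135120 bits
compressed_size = n_symbols * avg_code_len = 8445 * 9.45 = 79805.25 bits
ratio = original_size / compressed_size = 135120 / 79805.25 = 1.6931

Compression ratio = 1.6931


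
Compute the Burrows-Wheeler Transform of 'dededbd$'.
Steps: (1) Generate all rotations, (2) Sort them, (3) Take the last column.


Rotations (sorted):
  0: $dededbd -> last char: d
  1: bd$deded -> last char: d
  2: d$dededb -> last char: b
  3: dbd$dede -> last char: e
  4: dedbd$de -> last char: e
  5: dededbd$ -> last char: $
  6: edbd$ded -> last char: d
  7: ededbd$d -> last char: d


BWT = ddbee$dd


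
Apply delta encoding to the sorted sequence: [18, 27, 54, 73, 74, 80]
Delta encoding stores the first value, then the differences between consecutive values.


First value: 18
Deltas:
  27 - 18 = 9
  54 - 27 = 27
  73 - 54 = 19
  74 - 73 = 1
  80 - 74 = 6


Delta encoded: [18, 9, 27, 19, 1, 6]


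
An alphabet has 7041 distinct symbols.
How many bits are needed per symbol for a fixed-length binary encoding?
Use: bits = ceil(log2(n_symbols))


log2(7041) = 12.7816
Bracket: 2^12 = 4096 < 7041 <= 2^13 = 8192
So ceil(log2(7041)) = 13

bits = ceil(log2(7041)) = ceil(12.7816) = 13 bits


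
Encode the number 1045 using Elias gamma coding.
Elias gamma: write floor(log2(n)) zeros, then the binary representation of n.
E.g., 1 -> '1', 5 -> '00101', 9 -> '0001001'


num_bits = floor(log2(1045)) + 1 = 11
leading_zeros = num_bits - 1 = 10
binary(1045) = 10000010101

Elias gamma(1045) = '0000000000' + '10000010101' = 000000000010000010101 (21 bits)


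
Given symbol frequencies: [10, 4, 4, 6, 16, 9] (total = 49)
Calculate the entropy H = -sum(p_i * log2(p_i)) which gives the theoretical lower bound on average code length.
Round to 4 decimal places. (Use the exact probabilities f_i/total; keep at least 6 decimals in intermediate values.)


Per-symbol terms -p_i * log2(p_i) with p_i = f_i/49:
  p = 10/49 = 0.204082: log2(p) = -2.292782, -p*log2(p) = 0.467915
  p = 4/49 = 0.081633: log2(p) = -3.614710, -p*log2(p) = 0.295078
  p = 4/49 = 0.081633: log2(p) = -3.614710, -p*log2(p) = 0.295078
  p = 6/49 = 0.122449: log2(p) = -3.029747, -p*log2(p) = 0.370989
  p = 16/49 = 0.326531: log2(p) = -1.614710, -p*log2(p) = 0.527252
  p = 9/49 = 0.183673: log2(p) = -2.444785, -p*log2(p) = 0.449042
H = 0.467915 + 0.295078 + 0.295078 + 0.370989 + 0.527252 + 0.449042 = 2.405354

H = 2.4054 bits/symbol


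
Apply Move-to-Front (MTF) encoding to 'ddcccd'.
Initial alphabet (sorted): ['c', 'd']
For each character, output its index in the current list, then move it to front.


MTF encoding:
'd': index 1 in ['c', 'd'] -> ['d', 'c']
'd': index 0 in ['d', 'c'] -> ['d', 'c']
'c': index 1 in ['d', 'c'] -> ['c', 'd']
'c': index 0 in ['c', 'd'] -> ['c', 'd']
'c': index 0 in ['c', 'd'] -> ['c', 'd']
'd': index 1 in ['c', 'd'] -> ['d', 'c']


Output: [1, 0, 1, 0, 0, 1]


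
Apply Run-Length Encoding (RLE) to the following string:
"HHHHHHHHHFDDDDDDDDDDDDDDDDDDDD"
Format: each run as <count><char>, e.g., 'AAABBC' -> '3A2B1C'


Scanning runs left to right:
  i=0: run of 'H' x 9 -> '9H'
  i=9: run of 'F' x 1 -> '1F'
  i=10: run of 'D' x 20 -> '20D'

RLE = 9H1F20D


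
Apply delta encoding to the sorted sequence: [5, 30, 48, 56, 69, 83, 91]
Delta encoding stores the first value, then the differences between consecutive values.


First value: 5
Deltas:
  30 - 5 = 25
  48 - 30 = 18
  56 - 48 = 8
  69 - 56 = 13
  83 - 69 = 14
  91 - 83 = 8


Delta encoded: [5, 25, 18, 8, 13, 14, 8]


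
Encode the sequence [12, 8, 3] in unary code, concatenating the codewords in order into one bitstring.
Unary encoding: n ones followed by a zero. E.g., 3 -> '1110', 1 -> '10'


Encode each number as n ones followed by a terminating 0:
  12 -> 1111111111110 (13 bits)
  8 -> 111111110 (9 bits)
  3 -> 1110 (4 bits)
Total length = 13 + 9 + 4 = 26 bits.

Unary([12, 8, 3]) = 11111111111101111111101110 (26 bits)


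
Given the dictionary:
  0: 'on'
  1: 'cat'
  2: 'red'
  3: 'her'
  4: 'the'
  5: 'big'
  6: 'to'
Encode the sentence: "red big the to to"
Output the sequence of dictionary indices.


Look up each word in the dictionary:
  'red' -> 2
  'big' -> 5
  'the' -> 4
  'to' -> 6
  'to' -> 6

Encoded: [2, 5, 4, 6, 6]


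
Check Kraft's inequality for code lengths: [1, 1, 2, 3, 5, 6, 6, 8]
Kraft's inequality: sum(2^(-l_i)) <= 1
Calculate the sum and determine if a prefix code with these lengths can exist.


Sum = 2^(-1) + 2^(-1) + 2^(-2) + 2^(-3) + 2^(-5) + 2^(-6) + 2^(-6) + 2^(-8)
    = 0.5 + 0.5 + 0.25 + 0.125 + 0.03125 + 0.015625 + 0.015625 + 0.00390625
    = 369/256 = 1.44140625
Since 1.44140625 > 1, Kraft's inequality is NOT satisfied.
A prefix code with these lengths CANNOT exist.

Kraft sum = 1.44140625. Not satisfied.


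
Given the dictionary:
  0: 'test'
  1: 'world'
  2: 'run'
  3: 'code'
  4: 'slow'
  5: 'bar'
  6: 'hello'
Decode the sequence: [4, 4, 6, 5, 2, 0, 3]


Look up each index in the dictionary:
  4 -> 'slow'
  4 -> 'slow'
  6 -> 'hello'
  5 -> 'bar'
  2 -> 'run'
  0 -> 'test'
  3 -> 'code'

Decoded: "slow slow hello bar run test code"


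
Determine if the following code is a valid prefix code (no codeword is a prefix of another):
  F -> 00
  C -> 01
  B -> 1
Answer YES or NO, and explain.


Checking each pair (does one codeword prefix another?):
  F='00' vs C='01': no prefix
  F='00' vs B='1': no prefix
  C='01' vs F='00': no prefix
  C='01' vs B='1': no prefix
  B='1' vs F='00': no prefix
  B='1' vs C='01': no prefix
No violation found over all pairs.

YES -- this is a valid prefix code. No codeword is a prefix of any other codeword.


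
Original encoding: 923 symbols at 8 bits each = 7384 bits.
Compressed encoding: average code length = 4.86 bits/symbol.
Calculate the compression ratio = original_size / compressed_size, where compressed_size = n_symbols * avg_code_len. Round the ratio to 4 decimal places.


original_size = n_symbols * orig_bits = 923 * 8 = 7384 bits
compressed_size = n_symbols * avg_code_len = 923 * 4.86 = 4485.78 bits
ratio = original_size / compressed_size = 7384 / 4485.78 = 1.6461

Compression ratio = 1.6461


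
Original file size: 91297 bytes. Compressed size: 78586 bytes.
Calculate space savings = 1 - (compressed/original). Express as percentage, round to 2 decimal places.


ratio = compressed/original = 78586/91297 = 0.860773
savings = 1 - ratio = 1 - 0.860773 = 0.139227
as a percentage: 0.139227 * 100 = 13.92%

Space savings = 1 - 78586/91297 = 13.92%


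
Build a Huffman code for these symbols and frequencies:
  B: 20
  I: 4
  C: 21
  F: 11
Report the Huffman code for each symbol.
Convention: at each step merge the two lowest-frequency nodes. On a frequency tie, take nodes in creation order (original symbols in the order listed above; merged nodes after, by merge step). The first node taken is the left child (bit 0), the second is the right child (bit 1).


Huffman tree construction:
Step 1: Merge I(4) + F(11) = 15
Step 2: Merge (I+F)(15) + B(20) = 35
Step 3: Merge C(21) + ((I+F)+B)(35) = 56
Read each symbol's code off the tree from the root (left child = 0, right child = 1).

Codes:
  B: 11 (length 2)
  I: 100 (length 3)
  C: 0 (length 1)
  F: 101 (length 3)
Average code length: 106/56 = 1.8929 bits/symbol


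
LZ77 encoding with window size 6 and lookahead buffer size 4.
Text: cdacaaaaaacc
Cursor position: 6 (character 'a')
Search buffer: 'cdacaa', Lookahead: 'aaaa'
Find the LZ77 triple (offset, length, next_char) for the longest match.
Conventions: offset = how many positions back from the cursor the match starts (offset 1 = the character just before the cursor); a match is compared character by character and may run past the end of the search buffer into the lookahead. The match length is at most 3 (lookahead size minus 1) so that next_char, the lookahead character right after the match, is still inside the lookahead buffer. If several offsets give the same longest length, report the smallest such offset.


Try each offset into the search buffer:
  offset=1 (pos 5, char 'a'): match length 3
  offset=2 (pos 4, char 'a'): match length 3
  offset=3 (pos 3, char 'c'): match length 0
  offset=4 (pos 2, char 'a'): match length 1
  offset=5 (pos 1, char 'd'): match length 0
  offset=6 (pos 0, char 'c'): match length 0
Longest match has length 3, found at offsets 1, 2; take the smallest, offset 1.
next_char = character at position 6 + 3 = 9 -> 'a'

Best match: offset=1, length=3 (matching 'aaa' starting at position 5)
LZ77 triple: (1, 3, 'a')


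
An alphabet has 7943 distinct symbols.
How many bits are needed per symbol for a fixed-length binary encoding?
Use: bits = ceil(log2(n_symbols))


log2(7943) = 12.9555
Bracket: 2^12 = 4096 < 7943 <= 2^13 = 8192
So ceil(log2(7943)) = 13

bits = ceil(log2(7943)) = ceil(12.9555) = 13 bits


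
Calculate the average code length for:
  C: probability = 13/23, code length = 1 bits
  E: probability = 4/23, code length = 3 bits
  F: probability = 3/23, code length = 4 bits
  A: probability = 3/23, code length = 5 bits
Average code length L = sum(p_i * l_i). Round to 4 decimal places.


Weighted contributions p_i * l_i:
  C: (13/23) * 1 = 13/23
  E: (4/23) * 3 = 12/23
  F: (3/23) * 4 = 12/23
  A: (3/23) * 5 = 15/23
Sum = (13 + 12 + 12 + 15)/23 = 52/23

L = 52/23 = 2.2609 bits/symbol


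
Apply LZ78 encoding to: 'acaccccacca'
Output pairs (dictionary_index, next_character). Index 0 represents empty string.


LZ78 encoding steps:
Dictionary: {0: ''}
Step 1: w='' (idx 0), next='a' -> output (0, 'a'), add 'a' as idx 1
Step 2: w='' (idx 0), next='c' -> output (0, 'c'), add 'c' as idx 2
Step 3: w='a' (idx 1), next='c' -> output (1, 'c'), add 'ac' as idx 3
Step 4: w='c' (idx 2), next='c' -> output (2, 'c'), add 'cc' as idx 4
Step 5: w='c' (idx 2), next='a' -> output (2, 'a'), add 'ca' as idx 5
Step 6: w='cc' (idx 4), next='a' -> output (4, 'a'), add 'cca' as idx 6


Encoded: [(0, 'a'), (0, 'c'), (1, 'c'), (2, 'c'), (2, 'a'), (4, 'a')]


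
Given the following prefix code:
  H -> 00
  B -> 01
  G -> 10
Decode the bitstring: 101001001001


Decoding step by step:
Bits 10 -> G
Bits 10 -> G
Bits 01 -> B
Bits 00 -> H
Bits 10 -> G
Bits 01 -> B


Decoded message: GGBHGB


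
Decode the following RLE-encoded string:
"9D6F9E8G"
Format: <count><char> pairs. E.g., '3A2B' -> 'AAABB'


Expanding each <count><char> pair:
  9D -> 'DDDDDDDDD'
  6F -> 'FFFFFF'
  9E -> 'EEEEEEEEE'
  8G -> 'GGGGGGGG'

Decoded = DDDDDDDDDFFFFFFEEEEEEEEEGGGGGGGG


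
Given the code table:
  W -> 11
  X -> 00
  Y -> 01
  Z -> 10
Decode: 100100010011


Decoding:
10 -> Z
01 -> Y
00 -> X
01 -> Y
00 -> X
11 -> W


Result: ZYXYXW


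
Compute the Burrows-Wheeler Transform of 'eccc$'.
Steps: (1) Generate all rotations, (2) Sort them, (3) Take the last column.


Rotations (sorted):
  0: $eccc -> last char: c
  1: c$ecc -> last char: c
  2: cc$ec -> last char: c
  3: ccc$e -> last char: e
  4: eccc$ -> last char: $


BWT = ccce$


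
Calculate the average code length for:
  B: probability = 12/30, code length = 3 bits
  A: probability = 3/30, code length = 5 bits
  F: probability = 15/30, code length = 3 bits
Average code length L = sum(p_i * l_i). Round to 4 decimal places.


Weighted contributions p_i * l_i:
  B: (12/30) * 3 = 36/30
  A: (3/30) * 5 = 15/30
  F: (15/30) * 3 = 45/30
Sum = (36 + 15 + 45)/30 = 96/30

L = 96/30 = 3.2000 bits/symbol
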